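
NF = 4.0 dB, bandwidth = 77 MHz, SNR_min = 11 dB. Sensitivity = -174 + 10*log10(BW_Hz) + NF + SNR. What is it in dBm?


10*log10(77000000.0) = 78.86
S = -174 + 78.86 + 4.0 + 11 = -80.1 dBm

-80.1 dBm


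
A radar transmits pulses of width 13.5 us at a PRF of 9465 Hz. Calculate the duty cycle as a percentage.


DC = 13.5e-6 * 9465 * 100 = 12.78%

12.78%


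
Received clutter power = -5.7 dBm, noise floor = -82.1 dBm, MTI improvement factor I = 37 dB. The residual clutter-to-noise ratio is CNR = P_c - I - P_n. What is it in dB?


CNR = -5.7 - 37 - (-82.1) = 39.4 dB

39.4 dB


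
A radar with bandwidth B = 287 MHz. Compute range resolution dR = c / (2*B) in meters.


dR = 3e8 / (2 * 287000000.0) = 0.52 m

0.52 m


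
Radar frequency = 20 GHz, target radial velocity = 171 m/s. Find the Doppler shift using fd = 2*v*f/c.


fd = 2 * 171 * 20000000000.0 / 3e8 = 22800.0 Hz

22800.0 Hz


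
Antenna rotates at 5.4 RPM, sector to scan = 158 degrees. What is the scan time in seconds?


t = 158 / (5.4 * 360) * 60 = 4.88 s

4.88 s


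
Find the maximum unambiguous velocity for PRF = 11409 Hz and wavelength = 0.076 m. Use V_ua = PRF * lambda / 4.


V_ua = 11409 * 0.076 / 4 = 216.8 m/s

216.8 m/s


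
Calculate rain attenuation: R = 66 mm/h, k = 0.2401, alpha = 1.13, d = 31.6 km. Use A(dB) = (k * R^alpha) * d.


gamma = 0.2401 * 66^1.13 = 27.319755 dB/km
A = 27.319755 * 31.6 = 863.3 dB

863.3 dB


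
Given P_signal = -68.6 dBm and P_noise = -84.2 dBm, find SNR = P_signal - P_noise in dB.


SNR = -68.6 - (-84.2) = 15.6 dB

15.6 dB


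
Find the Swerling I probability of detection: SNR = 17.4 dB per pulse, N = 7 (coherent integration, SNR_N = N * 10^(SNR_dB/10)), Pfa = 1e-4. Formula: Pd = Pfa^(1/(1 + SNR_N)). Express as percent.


SNR_lin = 10^(17.4/10) = 54.95409
SNR_N = 7 * 54.95409 = 384.67863
1/(1 + SNR_N) = 1/385.67863 = 0.0025928
Pd = (1e-4)^0.0025928 = 0.9764
Pd = 97.6%

97.6%


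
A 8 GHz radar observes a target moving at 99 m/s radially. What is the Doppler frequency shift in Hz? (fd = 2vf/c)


fd = 2 * 99 * 8000000000.0 / 3e8 = 5280.0 Hz

5280.0 Hz


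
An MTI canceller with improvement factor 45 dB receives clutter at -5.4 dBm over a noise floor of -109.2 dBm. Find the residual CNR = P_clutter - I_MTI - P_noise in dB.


CNR = -5.4 - 45 - (-109.2) = 58.8 dB

58.8 dB


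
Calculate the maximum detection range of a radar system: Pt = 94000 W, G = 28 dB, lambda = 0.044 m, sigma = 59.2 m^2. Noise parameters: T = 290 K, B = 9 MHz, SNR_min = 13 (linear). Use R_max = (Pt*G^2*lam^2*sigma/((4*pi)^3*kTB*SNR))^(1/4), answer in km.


G_lin = 10^(28/10) = 630.957344
R^4 = 94000 * 630.957344^2 * 0.044^2 * 59.2 / ((4*pi)^3 * 1.38e-23 * 290 * 9000000.0 * 13)
R^4 = 4.61596e18 m^4
R_max = (4.61596e18)^(1/4) = 46351.7 m = 46.4 km

46.4 km


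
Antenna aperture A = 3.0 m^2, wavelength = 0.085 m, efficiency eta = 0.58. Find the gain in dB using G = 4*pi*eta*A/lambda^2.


G_linear = 4*pi*0.58*3.0/0.085^2 = 3026.36
G_dB = 10*log10(3026.36) = 34.8 dB

34.8 dB


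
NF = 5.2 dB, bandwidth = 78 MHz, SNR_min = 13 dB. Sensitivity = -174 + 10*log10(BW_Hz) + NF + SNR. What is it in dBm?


10*log10(78000000.0) = 78.92
S = -174 + 78.92 + 5.2 + 13 = -76.9 dBm

-76.9 dBm


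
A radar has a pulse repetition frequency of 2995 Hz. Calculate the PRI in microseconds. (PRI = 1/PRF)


PRI = 1/2995 = 0.0003338898 s = 333.9 us

333.9 us


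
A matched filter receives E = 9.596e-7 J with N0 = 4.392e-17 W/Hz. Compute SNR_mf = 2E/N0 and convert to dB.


SNR_lin = 2 * 9.596e-7 / 4.392e-17 = 4.37e10
SNR_dB = 10*log10(4.37e10) = 106.4 dB

106.4 dB


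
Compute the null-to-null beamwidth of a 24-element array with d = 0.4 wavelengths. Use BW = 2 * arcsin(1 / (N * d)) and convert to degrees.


1/(N*d) = 1/(24*0.4) = 0.104167
BW = 2*arcsin(0.104167) = 12.0 degrees

12.0 degrees


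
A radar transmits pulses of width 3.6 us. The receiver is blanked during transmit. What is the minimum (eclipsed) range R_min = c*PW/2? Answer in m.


R_min = 3e8 * 3.6e-6 / 2 = 540.0 m

540.0 m


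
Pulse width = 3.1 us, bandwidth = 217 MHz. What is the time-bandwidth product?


TBP = 3.1 * 217 = 672.7

672.7


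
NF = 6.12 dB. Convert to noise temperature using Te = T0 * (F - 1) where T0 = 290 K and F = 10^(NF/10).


NF_lin = 10^(6.12/10) = 4.092607
Te = 290 * (4.092607 - 1) = 896.9 K

896.9 K


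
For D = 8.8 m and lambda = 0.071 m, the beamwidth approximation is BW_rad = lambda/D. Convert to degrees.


BW_rad = 0.071 / 8.8 = 0.008068
BW_deg = 0.46 degrees

0.46 degrees


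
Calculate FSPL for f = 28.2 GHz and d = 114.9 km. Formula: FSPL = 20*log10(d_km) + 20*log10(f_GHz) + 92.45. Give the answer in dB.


20*log10(114.9) = 41.21
20*log10(28.2) = 29.0
FSPL = 162.7 dB

162.7 dB


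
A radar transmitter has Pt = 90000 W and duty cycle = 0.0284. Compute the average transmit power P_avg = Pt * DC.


P_avg = 90000 * 0.0284 = 2556.0 W

2556.0 W


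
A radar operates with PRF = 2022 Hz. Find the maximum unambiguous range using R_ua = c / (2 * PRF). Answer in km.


R_ua = 3e8 / (2 * 2022) = 74184.0 m = 74.2 km

74.2 km


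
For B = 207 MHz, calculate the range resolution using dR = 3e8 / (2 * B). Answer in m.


dR = 3e8 / (2 * 207000000.0) = 0.72 m

0.72 m


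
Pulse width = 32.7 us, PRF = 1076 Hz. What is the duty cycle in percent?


DC = 32.7e-6 * 1076 * 100 = 3.52%

3.52%


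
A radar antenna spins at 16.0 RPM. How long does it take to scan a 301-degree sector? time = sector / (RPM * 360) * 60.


t = 301 / (16.0 * 360) * 60 = 3.14 s

3.14 s


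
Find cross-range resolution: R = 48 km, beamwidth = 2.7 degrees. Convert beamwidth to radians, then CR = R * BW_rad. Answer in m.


BW_rad = 0.04712389
CR = 48000 * 0.04712389 = 2261.9 m

2261.9 m


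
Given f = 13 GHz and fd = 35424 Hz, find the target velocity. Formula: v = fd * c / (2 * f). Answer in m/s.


v = 35424 * 3e8 / (2 * 13000000000.0) = 408.7 m/s

408.7 m/s


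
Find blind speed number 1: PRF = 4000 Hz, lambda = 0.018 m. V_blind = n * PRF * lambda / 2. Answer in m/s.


V_blind = 1 * 4000 * 0.018 / 2 = 36.0 m/s

36.0 m/s


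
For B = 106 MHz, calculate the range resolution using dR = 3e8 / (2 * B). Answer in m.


dR = 3e8 / (2 * 106000000.0) = 1.42 m

1.42 m


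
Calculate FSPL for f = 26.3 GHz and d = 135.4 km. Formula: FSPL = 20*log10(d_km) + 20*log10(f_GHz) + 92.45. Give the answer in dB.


20*log10(135.4) = 42.63
20*log10(26.3) = 28.4
FSPL = 163.5 dB

163.5 dB


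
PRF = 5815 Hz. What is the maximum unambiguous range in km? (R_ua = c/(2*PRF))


R_ua = 3e8 / (2 * 5815) = 25795.4 m = 25.8 km

25.8 km


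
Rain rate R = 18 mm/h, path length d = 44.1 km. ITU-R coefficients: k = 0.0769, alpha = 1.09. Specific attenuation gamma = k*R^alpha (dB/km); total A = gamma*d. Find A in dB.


gamma = 0.0769 * 18^1.09 = 1.79545 dB/km
A = 1.79545 * 44.1 = 79.18 dB

79.18 dB


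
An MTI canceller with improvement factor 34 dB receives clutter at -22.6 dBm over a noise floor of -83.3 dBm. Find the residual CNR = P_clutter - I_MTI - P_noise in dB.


CNR = -22.6 - 34 - (-83.3) = 26.7 dB

26.7 dB


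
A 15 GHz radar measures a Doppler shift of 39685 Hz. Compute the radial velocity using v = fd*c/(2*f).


v = 39685 * 3e8 / (2 * 15000000000.0) = 396.9 m/s

396.9 m/s


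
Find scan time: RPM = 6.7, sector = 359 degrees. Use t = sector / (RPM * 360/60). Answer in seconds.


t = 359 / (6.7 * 360) * 60 = 8.93 s

8.93 s


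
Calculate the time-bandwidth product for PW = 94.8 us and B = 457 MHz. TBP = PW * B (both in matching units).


TBP = 94.8 * 457 = 43323.6

43323.6


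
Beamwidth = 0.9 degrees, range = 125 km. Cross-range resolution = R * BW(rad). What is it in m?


BW_rad = 0.015707963
CR = 125000 * 0.015707963 = 1963.5 m

1963.5 m


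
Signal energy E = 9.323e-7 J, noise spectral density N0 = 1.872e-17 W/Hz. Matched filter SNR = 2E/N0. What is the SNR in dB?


SNR_lin = 2 * 9.323e-7 / 1.872e-17 = 9.96e10
SNR_dB = 10*log10(9.96e10) = 110.0 dB

110.0 dB


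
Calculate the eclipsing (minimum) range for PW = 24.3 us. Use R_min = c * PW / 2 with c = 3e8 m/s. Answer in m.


R_min = 3e8 * 24.3e-6 / 2 = 3645.0 m

3645.0 m


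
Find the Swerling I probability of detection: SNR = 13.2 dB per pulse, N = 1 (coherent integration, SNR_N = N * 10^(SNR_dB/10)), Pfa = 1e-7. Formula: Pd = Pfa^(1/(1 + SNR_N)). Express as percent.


SNR_lin = 10^(13.2/10) = 20.89296
SNR_N = 1 * 20.89296 = 20.89296
1/(1 + SNR_N) = 1/21.89296 = 0.0456768
Pd = (1e-7)^0.0456768 = 0.47892
Pd = 47.9%

47.9%


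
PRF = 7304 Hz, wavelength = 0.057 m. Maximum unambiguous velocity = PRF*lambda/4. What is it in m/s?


V_ua = 7304 * 0.057 / 4 = 104.1 m/s

104.1 m/s


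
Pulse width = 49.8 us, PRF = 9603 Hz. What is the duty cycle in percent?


DC = 49.8e-6 * 9603 * 100 = 47.82%

47.82%


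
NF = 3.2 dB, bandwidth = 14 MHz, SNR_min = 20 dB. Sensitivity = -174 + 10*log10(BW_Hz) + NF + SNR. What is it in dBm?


10*log10(14000000.0) = 71.46
S = -174 + 71.46 + 3.2 + 20 = -79.3 dBm

-79.3 dBm


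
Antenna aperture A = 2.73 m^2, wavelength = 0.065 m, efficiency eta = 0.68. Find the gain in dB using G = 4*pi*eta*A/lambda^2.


G_linear = 4*pi*0.68*2.73/0.065^2 = 5521.47
G_dB = 10*log10(5521.47) = 37.4 dB

37.4 dB


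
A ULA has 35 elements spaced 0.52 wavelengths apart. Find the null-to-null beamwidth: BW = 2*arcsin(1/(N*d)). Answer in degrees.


1/(N*d) = 1/(35*0.52) = 0.054945
BW = 2*arcsin(0.054945) = 6.3 degrees

6.3 degrees


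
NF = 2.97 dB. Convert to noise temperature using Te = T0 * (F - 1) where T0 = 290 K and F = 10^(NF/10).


NF_lin = 10^(2.97/10) = 1.981527
Te = 290 * (1.981527 - 1) = 284.6 K

284.6 K


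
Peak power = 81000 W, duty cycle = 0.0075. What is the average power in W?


P_avg = 81000 * 0.0075 = 607.5 W

607.5 W


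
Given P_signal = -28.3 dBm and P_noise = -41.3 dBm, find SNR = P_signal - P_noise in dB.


SNR = -28.3 - (-41.3) = 13.0 dB

13.0 dB


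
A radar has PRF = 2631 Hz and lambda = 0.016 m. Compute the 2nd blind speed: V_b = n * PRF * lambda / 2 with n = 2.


V_blind = 2 * 2631 * 0.016 / 2 = 42.1 m/s

42.1 m/s


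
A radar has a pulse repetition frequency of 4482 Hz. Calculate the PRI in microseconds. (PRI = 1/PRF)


PRI = 1/4482 = 0.0002231147 s = 223.1 us

223.1 us


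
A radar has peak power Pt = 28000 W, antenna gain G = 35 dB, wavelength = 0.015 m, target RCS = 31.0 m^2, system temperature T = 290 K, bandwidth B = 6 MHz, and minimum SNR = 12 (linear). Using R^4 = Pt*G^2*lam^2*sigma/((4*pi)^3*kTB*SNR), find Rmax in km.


G_lin = 10^(35/10) = 3162.27766
R^4 = 28000 * 3162.27766^2 * 0.015^2 * 31.0 / ((4*pi)^3 * 1.38e-23 * 290 * 6000000.0 * 12)
R^4 = 3.41557e18 m^4
R_max = (3.41557e18)^(1/4) = 42989.8 m = 43.0 km

43.0 km


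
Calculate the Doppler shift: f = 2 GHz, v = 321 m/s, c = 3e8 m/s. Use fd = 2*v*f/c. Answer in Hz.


fd = 2 * 321 * 2000000000.0 / 3e8 = 4280.0 Hz

4280.0 Hz


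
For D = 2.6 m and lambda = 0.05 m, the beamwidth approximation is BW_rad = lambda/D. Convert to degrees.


BW_rad = 0.05 / 2.6 = 0.019231
BW_deg = 1.1 degrees

1.1 degrees


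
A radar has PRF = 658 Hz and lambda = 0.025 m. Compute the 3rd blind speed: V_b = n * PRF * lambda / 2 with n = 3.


V_blind = 3 * 658 * 0.025 / 2 = 24.7 m/s

24.7 m/s


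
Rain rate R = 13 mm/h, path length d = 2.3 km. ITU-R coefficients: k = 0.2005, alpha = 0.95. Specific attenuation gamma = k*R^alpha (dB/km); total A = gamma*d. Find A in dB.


gamma = 0.2005 * 13^0.95 = 2.29277 dB/km
A = 2.29277 * 2.3 = 5.27 dB

5.27 dB


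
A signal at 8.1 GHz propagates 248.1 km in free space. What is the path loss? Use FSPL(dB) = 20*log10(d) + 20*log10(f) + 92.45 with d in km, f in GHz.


20*log10(248.1) = 47.89
20*log10(8.1) = 18.17
FSPL = 158.5 dB

158.5 dB


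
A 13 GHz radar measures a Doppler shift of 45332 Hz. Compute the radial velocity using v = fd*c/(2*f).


v = 45332 * 3e8 / (2 * 13000000000.0) = 523.1 m/s

523.1 m/s


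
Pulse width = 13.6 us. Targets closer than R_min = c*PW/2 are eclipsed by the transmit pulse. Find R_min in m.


R_min = 3e8 * 13.6e-6 / 2 = 2040.0 m

2040.0 m


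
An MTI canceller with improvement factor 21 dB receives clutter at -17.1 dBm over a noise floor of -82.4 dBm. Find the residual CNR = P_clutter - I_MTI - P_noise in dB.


CNR = -17.1 - 21 - (-82.4) = 44.3 dB

44.3 dB


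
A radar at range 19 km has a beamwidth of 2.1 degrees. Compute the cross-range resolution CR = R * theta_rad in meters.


BW_rad = 0.036651914
CR = 19000 * 0.036651914 = 696.4 m

696.4 m


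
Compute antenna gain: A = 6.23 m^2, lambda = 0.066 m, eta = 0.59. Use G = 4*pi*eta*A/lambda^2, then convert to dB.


G_linear = 4*pi*0.59*6.23/0.066^2 = 10603.81
G_dB = 10*log10(10603.81) = 40.3 dB

40.3 dB


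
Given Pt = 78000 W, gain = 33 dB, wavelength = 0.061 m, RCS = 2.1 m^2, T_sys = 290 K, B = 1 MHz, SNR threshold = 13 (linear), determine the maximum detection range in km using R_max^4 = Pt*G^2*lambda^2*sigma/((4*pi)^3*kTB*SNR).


G_lin = 10^(33/10) = 1995.262315
R^4 = 78000 * 1995.262315^2 * 0.061^2 * 2.1 / ((4*pi)^3 * 1.38e-23 * 290 * 1000000.0 * 13)
R^4 = 2.3503e19 m^4
R_max = (2.3503e19)^(1/4) = 69627.5 m = 69.6 km

69.6 km


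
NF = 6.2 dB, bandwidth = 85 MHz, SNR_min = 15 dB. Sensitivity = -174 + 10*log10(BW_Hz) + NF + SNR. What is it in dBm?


10*log10(85000000.0) = 79.29
S = -174 + 79.29 + 6.2 + 15 = -73.5 dBm

-73.5 dBm


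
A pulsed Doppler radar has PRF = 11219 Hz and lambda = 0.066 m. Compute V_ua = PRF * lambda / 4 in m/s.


V_ua = 11219 * 0.066 / 4 = 185.1 m/s

185.1 m/s


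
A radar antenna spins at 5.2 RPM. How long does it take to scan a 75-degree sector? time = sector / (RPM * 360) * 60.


t = 75 / (5.2 * 360) * 60 = 2.4 s

2.4 s


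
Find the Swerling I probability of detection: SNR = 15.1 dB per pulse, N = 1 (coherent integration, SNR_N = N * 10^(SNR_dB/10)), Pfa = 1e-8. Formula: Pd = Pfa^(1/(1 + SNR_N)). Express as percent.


SNR_lin = 10^(15.1/10) = 32.35937
SNR_N = 1 * 32.35937 = 32.35937
1/(1 + SNR_N) = 1/33.35937 = 0.0299766
Pd = (1e-8)^0.0299766 = 0.57569
Pd = 57.6%

57.6%


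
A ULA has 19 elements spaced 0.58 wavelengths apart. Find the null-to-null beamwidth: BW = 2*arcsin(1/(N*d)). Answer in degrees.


1/(N*d) = 1/(19*0.58) = 0.090744
BW = 2*arcsin(0.090744) = 10.4 degrees

10.4 degrees


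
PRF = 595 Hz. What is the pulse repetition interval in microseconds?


PRI = 1/595 = 0.0016806723 s = 1680.7 us

1680.7 us


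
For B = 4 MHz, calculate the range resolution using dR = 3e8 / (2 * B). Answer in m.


dR = 3e8 / (2 * 4000000.0) = 37.5 m

37.5 m


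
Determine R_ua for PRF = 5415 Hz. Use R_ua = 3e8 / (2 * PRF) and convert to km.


R_ua = 3e8 / (2 * 5415) = 27700.8 m = 27.7 km

27.7 km


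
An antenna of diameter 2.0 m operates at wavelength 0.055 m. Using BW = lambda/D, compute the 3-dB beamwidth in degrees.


BW_rad = 0.055 / 2.0 = 0.0275
BW_deg = 1.58 degrees

1.58 degrees


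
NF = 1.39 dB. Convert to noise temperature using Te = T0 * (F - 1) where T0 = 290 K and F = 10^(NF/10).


NF_lin = 10^(1.39/10) = 1.377209
Te = 290 * (1.377209 - 1) = 109.4 K

109.4 K


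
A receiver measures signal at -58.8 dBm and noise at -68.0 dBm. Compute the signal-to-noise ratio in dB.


SNR = -58.8 - (-68.0) = 9.2 dB

9.2 dB


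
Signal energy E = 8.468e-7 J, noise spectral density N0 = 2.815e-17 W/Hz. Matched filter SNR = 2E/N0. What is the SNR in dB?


SNR_lin = 2 * 8.468e-7 / 2.815e-17 = 6.016e10
SNR_dB = 10*log10(6.016e10) = 107.8 dB

107.8 dB


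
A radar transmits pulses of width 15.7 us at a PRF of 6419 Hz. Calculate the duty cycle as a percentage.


DC = 15.7e-6 * 6419 * 100 = 10.08%

10.08%


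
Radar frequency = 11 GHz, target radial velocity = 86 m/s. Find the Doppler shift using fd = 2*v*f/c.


fd = 2 * 86 * 11000000000.0 / 3e8 = 6306.7 Hz

6306.7 Hz


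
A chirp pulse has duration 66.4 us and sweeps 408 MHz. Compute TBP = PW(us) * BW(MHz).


TBP = 66.4 * 408 = 27091.2

27091.2


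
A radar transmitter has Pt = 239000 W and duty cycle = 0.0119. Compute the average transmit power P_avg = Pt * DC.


P_avg = 239000 * 0.0119 = 2844.1 W

2844.1 W


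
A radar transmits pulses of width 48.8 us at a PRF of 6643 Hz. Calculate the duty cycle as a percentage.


DC = 48.8e-6 * 6643 * 100 = 32.42%

32.42%


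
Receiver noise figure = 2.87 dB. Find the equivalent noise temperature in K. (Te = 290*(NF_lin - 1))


NF_lin = 10^(2.87/10) = 1.936422
Te = 290 * (1.936422 - 1) = 271.6 K

271.6 K


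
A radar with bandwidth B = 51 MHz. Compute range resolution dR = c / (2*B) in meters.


dR = 3e8 / (2 * 51000000.0) = 2.94 m

2.94 m


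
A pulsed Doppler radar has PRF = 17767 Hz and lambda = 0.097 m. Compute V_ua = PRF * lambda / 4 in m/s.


V_ua = 17767 * 0.097 / 4 = 430.8 m/s

430.8 m/s


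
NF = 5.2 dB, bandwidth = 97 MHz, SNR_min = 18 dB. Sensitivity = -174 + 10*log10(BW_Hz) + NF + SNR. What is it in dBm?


10*log10(97000000.0) = 79.87
S = -174 + 79.87 + 5.2 + 18 = -70.9 dBm

-70.9 dBm


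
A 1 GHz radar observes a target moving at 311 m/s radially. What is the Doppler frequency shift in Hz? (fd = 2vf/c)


fd = 2 * 311 * 1000000000.0 / 3e8 = 2073.3 Hz

2073.3 Hz


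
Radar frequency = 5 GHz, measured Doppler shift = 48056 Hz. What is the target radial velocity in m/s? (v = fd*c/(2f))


v = 48056 * 3e8 / (2 * 5000000000.0) = 1441.7 m/s

1441.7 m/s


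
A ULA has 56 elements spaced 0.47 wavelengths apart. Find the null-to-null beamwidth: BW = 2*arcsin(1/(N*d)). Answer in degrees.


1/(N*d) = 1/(56*0.47) = 0.037994
BW = 2*arcsin(0.037994) = 4.4 degrees

4.4 degrees


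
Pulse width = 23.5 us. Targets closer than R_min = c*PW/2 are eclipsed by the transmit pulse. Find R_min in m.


R_min = 3e8 * 23.5e-6 / 2 = 3525.0 m

3525.0 m


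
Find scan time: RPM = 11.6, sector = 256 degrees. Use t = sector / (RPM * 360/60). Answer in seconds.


t = 256 / (11.6 * 360) * 60 = 3.68 s

3.68 s


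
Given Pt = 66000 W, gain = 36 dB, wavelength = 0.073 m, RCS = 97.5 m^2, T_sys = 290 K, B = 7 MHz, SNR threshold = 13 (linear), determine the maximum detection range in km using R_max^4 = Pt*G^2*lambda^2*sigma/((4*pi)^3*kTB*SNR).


G_lin = 10^(36/10) = 3981.071706
R^4 = 66000 * 3981.071706^2 * 0.073^2 * 97.5 / ((4*pi)^3 * 1.38e-23 * 290 * 7000000.0 * 13)
R^4 = 7.52049e20 m^4
R_max = (7.52049e20)^(1/4) = 165600.5 m = 165.6 km

165.6 km


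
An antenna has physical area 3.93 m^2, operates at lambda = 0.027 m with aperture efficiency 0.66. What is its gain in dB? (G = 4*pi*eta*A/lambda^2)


G_linear = 4*pi*0.66*3.93/0.027^2 = 44711.46
G_dB = 10*log10(44711.46) = 46.5 dB

46.5 dB


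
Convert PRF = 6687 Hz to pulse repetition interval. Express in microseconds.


PRI = 1/6687 = 0.0001495439 s = 149.5 us

149.5 us


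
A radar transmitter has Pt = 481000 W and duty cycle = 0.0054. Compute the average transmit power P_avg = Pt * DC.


P_avg = 481000 * 0.0054 = 2597.4 W

2597.4 W


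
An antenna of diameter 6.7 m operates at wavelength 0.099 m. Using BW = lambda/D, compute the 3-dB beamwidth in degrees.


BW_rad = 0.099 / 6.7 = 0.014776
BW_deg = 0.85 degrees

0.85 degrees


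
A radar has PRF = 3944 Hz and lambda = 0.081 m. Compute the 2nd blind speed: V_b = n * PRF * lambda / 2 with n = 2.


V_blind = 2 * 3944 * 0.081 / 2 = 319.5 m/s

319.5 m/s


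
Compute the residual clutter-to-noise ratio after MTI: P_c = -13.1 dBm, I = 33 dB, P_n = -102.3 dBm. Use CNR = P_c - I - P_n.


CNR = -13.1 - 33 - (-102.3) = 56.2 dB

56.2 dB


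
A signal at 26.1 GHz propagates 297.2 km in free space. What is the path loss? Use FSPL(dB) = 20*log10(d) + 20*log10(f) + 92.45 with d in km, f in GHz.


20*log10(297.2) = 49.46
20*log10(26.1) = 28.33
FSPL = 170.2 dB

170.2 dB


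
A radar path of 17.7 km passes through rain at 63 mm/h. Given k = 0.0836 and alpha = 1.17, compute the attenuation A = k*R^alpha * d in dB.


gamma = 0.0836 * 63^1.17 = 10.652087 dB/km
A = 10.652087 * 17.7 = 188.54 dB

188.54 dB


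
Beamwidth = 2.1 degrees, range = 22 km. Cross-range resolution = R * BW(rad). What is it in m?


BW_rad = 0.036651914
CR = 22000 * 0.036651914 = 806.3 m

806.3 m


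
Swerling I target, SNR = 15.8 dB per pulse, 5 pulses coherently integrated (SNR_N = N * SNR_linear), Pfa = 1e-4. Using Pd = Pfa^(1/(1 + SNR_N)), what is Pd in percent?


SNR_lin = 10^(15.8/10) = 38.01894
SNR_N = 5 * 38.01894 = 190.0947
1/(1 + SNR_N) = 1/191.0947 = 0.005233
Pd = (1e-4)^0.005233 = 0.95295
Pd = 95.3%

95.3%


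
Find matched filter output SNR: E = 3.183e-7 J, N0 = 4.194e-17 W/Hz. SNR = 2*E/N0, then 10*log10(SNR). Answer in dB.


SNR_lin = 2 * 3.183e-7 / 4.194e-17 = 1.518e10
SNR_dB = 10*log10(1.518e10) = 101.8 dB

101.8 dB


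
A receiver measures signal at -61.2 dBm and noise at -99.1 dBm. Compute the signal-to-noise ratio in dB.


SNR = -61.2 - (-99.1) = 37.9 dB

37.9 dB


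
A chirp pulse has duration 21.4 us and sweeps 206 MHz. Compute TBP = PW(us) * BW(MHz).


TBP = 21.4 * 206 = 4408.4

4408.4


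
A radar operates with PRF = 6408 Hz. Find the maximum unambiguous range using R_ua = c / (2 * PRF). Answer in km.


R_ua = 3e8 / (2 * 6408) = 23408.2 m = 23.4 km

23.4 km


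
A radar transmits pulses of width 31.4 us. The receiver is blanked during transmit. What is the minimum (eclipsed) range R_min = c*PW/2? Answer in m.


R_min = 3e8 * 31.4e-6 / 2 = 4710.0 m

4710.0 m


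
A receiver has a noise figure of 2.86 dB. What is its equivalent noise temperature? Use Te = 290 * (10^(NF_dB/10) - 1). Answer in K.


NF_lin = 10^(2.86/10) = 1.931968
Te = 290 * (1.931968 - 1) = 270.3 K

270.3 K


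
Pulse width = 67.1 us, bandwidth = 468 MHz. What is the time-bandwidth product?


TBP = 67.1 * 468 = 31402.8

31402.8


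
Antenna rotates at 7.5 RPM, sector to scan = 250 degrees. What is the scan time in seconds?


t = 250 / (7.5 * 360) * 60 = 5.56 s

5.56 s


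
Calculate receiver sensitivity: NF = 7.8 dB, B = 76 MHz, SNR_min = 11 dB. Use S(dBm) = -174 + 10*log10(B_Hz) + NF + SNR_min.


10*log10(76000000.0) = 78.81
S = -174 + 78.81 + 7.8 + 11 = -76.4 dBm

-76.4 dBm


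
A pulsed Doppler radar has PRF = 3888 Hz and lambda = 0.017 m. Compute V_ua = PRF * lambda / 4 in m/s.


V_ua = 3888 * 0.017 / 4 = 16.5 m/s

16.5 m/s


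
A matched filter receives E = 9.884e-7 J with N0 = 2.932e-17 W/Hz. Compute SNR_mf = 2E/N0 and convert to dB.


SNR_lin = 2 * 9.884e-7 / 2.932e-17 = 6.742e10
SNR_dB = 10*log10(6.742e10) = 108.3 dB

108.3 dB


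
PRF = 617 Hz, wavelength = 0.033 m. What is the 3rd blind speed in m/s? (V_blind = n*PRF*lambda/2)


V_blind = 3 * 617 * 0.033 / 2 = 30.5 m/s

30.5 m/s


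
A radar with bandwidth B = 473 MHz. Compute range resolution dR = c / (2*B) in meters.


dR = 3e8 / (2 * 473000000.0) = 0.32 m

0.32 m


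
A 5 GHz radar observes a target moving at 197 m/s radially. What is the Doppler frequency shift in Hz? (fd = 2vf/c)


fd = 2 * 197 * 5000000000.0 / 3e8 = 6566.7 Hz

6566.7 Hz


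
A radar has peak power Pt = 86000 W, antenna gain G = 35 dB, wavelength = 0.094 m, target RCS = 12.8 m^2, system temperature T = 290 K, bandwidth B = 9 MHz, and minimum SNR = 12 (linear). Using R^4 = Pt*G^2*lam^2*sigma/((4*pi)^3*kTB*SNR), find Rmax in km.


G_lin = 10^(35/10) = 3162.27766
R^4 = 86000 * 3162.27766^2 * 0.094^2 * 12.8 / ((4*pi)^3 * 1.38e-23 * 290 * 9000000.0 * 12)
R^4 = 1.13405e20 m^4
R_max = (1.13405e20)^(1/4) = 103194.9 m = 103.2 km

103.2 km


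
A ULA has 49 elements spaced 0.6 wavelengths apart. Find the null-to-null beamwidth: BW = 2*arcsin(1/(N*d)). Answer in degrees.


1/(N*d) = 1/(49*0.6) = 0.034014
BW = 2*arcsin(0.034014) = 3.9 degrees

3.9 degrees


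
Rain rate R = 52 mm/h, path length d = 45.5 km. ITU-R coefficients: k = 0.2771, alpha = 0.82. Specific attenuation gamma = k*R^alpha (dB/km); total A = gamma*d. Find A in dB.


gamma = 0.2771 * 52^0.82 = 7.075535 dB/km
A = 7.075535 * 45.5 = 321.94 dB

321.94 dB


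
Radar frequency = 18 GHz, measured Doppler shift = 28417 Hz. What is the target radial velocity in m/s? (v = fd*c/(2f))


v = 28417 * 3e8 / (2 * 18000000000.0) = 236.8 m/s

236.8 m/s


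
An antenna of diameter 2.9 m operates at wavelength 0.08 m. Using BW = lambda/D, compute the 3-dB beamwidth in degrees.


BW_rad = 0.08 / 2.9 = 0.027586
BW_deg = 1.58 degrees

1.58 degrees


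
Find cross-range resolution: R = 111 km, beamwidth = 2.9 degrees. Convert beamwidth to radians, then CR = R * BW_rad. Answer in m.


BW_rad = 0.050614548
CR = 111000 * 0.050614548 = 5618.2 m

5618.2 m


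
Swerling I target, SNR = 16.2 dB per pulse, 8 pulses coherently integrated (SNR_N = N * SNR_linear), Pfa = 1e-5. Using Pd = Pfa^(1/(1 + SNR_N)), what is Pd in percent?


SNR_lin = 10^(16.2/10) = 41.68694
SNR_N = 8 * 41.68694 = 333.49552
1/(1 + SNR_N) = 1/334.49552 = 0.0029896
Pd = (1e-5)^0.0029896 = 0.96617
Pd = 96.6%

96.6%


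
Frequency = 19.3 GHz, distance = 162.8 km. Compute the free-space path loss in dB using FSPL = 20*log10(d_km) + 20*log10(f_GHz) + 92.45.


20*log10(162.8) = 44.23
20*log10(19.3) = 25.71
FSPL = 162.4 dB

162.4 dB


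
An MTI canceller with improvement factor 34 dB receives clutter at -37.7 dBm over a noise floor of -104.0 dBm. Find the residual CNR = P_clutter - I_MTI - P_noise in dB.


CNR = -37.7 - 34 - (-104.0) = 32.3 dB

32.3 dB


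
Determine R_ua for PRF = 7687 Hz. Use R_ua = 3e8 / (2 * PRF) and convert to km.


R_ua = 3e8 / (2 * 7687) = 19513.5 m = 19.5 km

19.5 km


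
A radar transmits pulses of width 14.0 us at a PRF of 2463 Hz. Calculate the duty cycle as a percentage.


DC = 14.0e-6 * 2463 * 100 = 3.45%

3.45%


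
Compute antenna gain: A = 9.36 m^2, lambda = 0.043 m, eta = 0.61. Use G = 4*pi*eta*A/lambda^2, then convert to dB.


G_linear = 4*pi*0.61*9.36/0.043^2 = 38804.19
G_dB = 10*log10(38804.19) = 45.9 dB

45.9 dB


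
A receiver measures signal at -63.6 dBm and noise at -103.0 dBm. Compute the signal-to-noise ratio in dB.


SNR = -63.6 - (-103.0) = 39.4 dB

39.4 dB


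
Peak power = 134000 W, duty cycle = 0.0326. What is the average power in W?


P_avg = 134000 * 0.0326 = 4368.4 W

4368.4 W


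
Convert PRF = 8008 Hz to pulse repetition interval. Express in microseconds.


PRI = 1/8008 = 0.0001248751 s = 124.9 us

124.9 us


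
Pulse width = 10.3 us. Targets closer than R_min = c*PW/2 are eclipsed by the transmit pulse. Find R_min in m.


R_min = 3e8 * 10.3e-6 / 2 = 1545.0 m

1545.0 m


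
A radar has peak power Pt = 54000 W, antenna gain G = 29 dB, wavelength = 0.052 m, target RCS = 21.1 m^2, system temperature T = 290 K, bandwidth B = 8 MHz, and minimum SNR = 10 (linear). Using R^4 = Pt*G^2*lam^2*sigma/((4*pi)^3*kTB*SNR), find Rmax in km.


G_lin = 10^(29/10) = 794.328235
R^4 = 54000 * 794.328235^2 * 0.052^2 * 21.1 / ((4*pi)^3 * 1.38e-23 * 290 * 8000000.0 * 10)
R^4 = 3.05975e18 m^4
R_max = (3.05975e18)^(1/4) = 41823.6 m = 41.8 km

41.8 km


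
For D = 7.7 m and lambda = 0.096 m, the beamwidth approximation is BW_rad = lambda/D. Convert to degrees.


BW_rad = 0.096 / 7.7 = 0.012468
BW_deg = 0.71 degrees

0.71 degrees


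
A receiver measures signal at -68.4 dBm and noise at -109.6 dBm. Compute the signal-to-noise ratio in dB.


SNR = -68.4 - (-109.6) = 41.2 dB

41.2 dB


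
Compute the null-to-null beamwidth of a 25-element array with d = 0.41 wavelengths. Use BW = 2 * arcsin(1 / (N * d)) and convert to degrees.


1/(N*d) = 1/(25*0.41) = 0.097561
BW = 2*arcsin(0.097561) = 11.2 degrees

11.2 degrees


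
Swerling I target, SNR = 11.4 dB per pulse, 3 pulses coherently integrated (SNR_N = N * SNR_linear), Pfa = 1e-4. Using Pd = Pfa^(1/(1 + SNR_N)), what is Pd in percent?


SNR_lin = 10^(11.4/10) = 13.80384
SNR_N = 3 * 13.80384 = 41.41152
1/(1 + SNR_N) = 1/42.41152 = 0.0235785
Pd = (1e-4)^0.0235785 = 0.8048
Pd = 80.5%

80.5%


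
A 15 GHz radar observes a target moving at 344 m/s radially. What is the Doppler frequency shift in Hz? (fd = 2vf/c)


fd = 2 * 344 * 15000000000.0 / 3e8 = 34400.0 Hz

34400.0 Hz


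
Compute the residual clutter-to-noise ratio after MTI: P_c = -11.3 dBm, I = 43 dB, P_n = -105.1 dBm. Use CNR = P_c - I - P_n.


CNR = -11.3 - 43 - (-105.1) = 50.8 dB

50.8 dB


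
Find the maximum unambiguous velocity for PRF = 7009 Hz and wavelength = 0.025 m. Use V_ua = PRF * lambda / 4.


V_ua = 7009 * 0.025 / 4 = 43.8 m/s

43.8 m/s


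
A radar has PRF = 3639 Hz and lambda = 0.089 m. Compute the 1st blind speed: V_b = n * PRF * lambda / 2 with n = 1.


V_blind = 1 * 3639 * 0.089 / 2 = 161.9 m/s

161.9 m/s


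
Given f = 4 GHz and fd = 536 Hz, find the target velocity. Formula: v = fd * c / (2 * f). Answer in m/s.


v = 536 * 3e8 / (2 * 4000000000.0) = 20.1 m/s

20.1 m/s


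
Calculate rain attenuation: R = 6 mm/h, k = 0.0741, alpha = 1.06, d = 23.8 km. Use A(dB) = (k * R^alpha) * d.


gamma = 0.0741 * 6^1.06 = 0.495061 dB/km
A = 0.495061 * 23.8 = 11.78 dB

11.78 dB


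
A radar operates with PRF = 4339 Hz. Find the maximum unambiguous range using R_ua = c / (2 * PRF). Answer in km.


R_ua = 3e8 / (2 * 4339) = 34570.2 m = 34.6 km

34.6 km


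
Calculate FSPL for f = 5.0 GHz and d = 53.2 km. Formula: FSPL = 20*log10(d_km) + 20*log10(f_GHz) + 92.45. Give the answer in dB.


20*log10(53.2) = 34.52
20*log10(5.0) = 13.98
FSPL = 140.9 dB

140.9 dB


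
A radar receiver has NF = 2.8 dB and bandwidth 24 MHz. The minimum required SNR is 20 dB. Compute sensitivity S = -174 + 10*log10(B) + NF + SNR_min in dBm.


10*log10(24000000.0) = 73.8
S = -174 + 73.8 + 2.8 + 20 = -77.4 dBm

-77.4 dBm


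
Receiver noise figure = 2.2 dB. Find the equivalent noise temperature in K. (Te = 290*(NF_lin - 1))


NF_lin = 10^(2.2/10) = 1.659587
Te = 290 * (1.659587 - 1) = 191.3 K

191.3 K


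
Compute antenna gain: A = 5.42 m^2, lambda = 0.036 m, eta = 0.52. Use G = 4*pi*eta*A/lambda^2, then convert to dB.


G_linear = 4*pi*0.52*5.42/0.036^2 = 27327.98
G_dB = 10*log10(27327.98) = 44.4 dB

44.4 dB


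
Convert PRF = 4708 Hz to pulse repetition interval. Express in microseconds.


PRI = 1/4708 = 0.0002124044 s = 212.4 us

212.4 us


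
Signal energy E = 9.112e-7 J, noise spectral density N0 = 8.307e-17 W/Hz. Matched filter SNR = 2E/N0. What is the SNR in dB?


SNR_lin = 2 * 9.112e-7 / 8.307e-17 = 2.194e10
SNR_dB = 10*log10(2.194e10) = 103.4 dB

103.4 dB


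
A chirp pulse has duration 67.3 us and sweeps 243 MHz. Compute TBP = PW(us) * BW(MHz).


TBP = 67.3 * 243 = 16353.9

16353.9


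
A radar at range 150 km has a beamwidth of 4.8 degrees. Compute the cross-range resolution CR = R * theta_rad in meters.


BW_rad = 0.083775804
CR = 150000 * 0.083775804 = 12566.4 m

12566.4 m


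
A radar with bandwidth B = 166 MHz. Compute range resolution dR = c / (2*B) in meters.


dR = 3e8 / (2 * 166000000.0) = 0.9 m

0.9 m


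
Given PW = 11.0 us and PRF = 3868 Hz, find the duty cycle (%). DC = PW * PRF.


DC = 11.0e-6 * 3868 * 100 = 4.25%

4.25%


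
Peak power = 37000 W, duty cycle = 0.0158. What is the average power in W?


P_avg = 37000 * 0.0158 = 584.6 W

584.6 W


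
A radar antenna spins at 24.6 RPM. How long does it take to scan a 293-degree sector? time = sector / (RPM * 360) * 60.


t = 293 / (24.6 * 360) * 60 = 1.99 s

1.99 s


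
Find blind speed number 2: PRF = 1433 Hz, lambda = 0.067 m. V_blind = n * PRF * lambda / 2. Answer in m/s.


V_blind = 2 * 1433 * 0.067 / 2 = 96.0 m/s

96.0 m/s


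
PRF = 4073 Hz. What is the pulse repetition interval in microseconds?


PRI = 1/4073 = 0.0002455193 s = 245.5 us

245.5 us


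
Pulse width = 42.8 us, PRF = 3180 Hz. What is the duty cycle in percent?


DC = 42.8e-6 * 3180 * 100 = 13.61%

13.61%


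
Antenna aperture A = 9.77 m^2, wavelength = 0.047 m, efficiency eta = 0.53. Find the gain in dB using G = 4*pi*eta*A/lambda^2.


G_linear = 4*pi*0.53*9.77/0.047^2 = 29456.73
G_dB = 10*log10(29456.73) = 44.7 dB

44.7 dB


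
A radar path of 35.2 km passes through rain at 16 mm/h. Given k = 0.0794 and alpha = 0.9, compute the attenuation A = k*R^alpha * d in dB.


gamma = 0.0794 * 16^0.9 = 0.962783 dB/km
A = 0.962783 * 35.2 = 33.89 dB

33.89 dB


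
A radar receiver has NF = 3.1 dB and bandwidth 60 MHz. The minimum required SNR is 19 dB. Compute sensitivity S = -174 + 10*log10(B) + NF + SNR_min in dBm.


10*log10(60000000.0) = 77.78
S = -174 + 77.78 + 3.1 + 19 = -74.1 dBm

-74.1 dBm


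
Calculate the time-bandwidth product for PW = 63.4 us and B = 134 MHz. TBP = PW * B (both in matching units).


TBP = 63.4 * 134 = 8495.6

8495.6


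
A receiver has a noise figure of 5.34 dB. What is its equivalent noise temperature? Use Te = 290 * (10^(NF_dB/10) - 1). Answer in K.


NF_lin = 10^(5.34/10) = 3.419794
Te = 290 * (3.419794 - 1) = 701.7 K

701.7 K


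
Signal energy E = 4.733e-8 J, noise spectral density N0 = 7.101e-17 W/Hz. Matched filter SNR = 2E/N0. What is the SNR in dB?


SNR_lin = 2 * 4.733e-8 / 7.101e-17 = 1.333e9
SNR_dB = 10*log10(1.333e9) = 91.2 dB

91.2 dB


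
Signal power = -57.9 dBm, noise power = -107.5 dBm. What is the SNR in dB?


SNR = -57.9 - (-107.5) = 49.6 dB

49.6 dB


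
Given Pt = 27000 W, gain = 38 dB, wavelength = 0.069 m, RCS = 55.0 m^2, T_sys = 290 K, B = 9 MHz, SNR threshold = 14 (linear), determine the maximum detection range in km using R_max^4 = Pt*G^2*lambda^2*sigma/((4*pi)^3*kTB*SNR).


G_lin = 10^(38/10) = 6309.573445
R^4 = 27000 * 6309.573445^2 * 0.069^2 * 55.0 / ((4*pi)^3 * 1.38e-23 * 290 * 9000000.0 * 14)
R^4 = 2.81286e20 m^4
R_max = (2.81286e20)^(1/4) = 129505.1 m = 129.5 km

129.5 km


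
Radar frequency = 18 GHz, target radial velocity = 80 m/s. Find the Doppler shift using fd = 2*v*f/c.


fd = 2 * 80 * 18000000000.0 / 3e8 = 9600.0 Hz

9600.0 Hz


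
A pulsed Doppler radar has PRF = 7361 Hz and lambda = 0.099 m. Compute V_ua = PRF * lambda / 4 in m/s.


V_ua = 7361 * 0.099 / 4 = 182.2 m/s

182.2 m/s


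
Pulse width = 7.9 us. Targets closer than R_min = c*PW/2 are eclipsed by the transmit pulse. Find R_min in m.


R_min = 3e8 * 7.9e-6 / 2 = 1185.0 m

1185.0 m


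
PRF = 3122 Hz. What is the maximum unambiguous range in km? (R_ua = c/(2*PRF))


R_ua = 3e8 / (2 * 3122) = 48046.1 m = 48.0 km

48.0 km


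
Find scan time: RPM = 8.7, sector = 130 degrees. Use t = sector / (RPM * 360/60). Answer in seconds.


t = 130 / (8.7 * 360) * 60 = 2.49 s

2.49 s


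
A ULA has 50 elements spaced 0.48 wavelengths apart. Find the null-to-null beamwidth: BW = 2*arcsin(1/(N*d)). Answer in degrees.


1/(N*d) = 1/(50*0.48) = 0.041667
BW = 2*arcsin(0.041667) = 4.8 degrees

4.8 degrees


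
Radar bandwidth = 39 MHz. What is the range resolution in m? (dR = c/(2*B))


dR = 3e8 / (2 * 39000000.0) = 3.85 m

3.85 m


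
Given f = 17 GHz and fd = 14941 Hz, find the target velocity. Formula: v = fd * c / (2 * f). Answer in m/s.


v = 14941 * 3e8 / (2 * 17000000000.0) = 131.8 m/s

131.8 m/s


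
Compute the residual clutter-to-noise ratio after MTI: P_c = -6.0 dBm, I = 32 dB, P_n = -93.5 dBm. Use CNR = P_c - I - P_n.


CNR = -6.0 - 32 - (-93.5) = 55.5 dB

55.5 dB


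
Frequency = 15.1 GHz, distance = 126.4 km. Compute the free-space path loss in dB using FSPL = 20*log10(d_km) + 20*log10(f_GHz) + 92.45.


20*log10(126.4) = 42.03
20*log10(15.1) = 23.58
FSPL = 158.1 dB

158.1 dB


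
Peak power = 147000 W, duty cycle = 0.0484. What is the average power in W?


P_avg = 147000 * 0.0484 = 7114.8 W

7114.8 W


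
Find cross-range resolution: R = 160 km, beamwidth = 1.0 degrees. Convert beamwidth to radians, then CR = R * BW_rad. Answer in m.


BW_rad = 0.017453293
CR = 160000 * 0.017453293 = 2792.5 m

2792.5 m


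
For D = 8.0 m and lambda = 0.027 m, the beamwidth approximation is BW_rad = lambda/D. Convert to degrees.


BW_rad = 0.027 / 8.0 = 0.003375
BW_deg = 0.19 degrees

0.19 degrees


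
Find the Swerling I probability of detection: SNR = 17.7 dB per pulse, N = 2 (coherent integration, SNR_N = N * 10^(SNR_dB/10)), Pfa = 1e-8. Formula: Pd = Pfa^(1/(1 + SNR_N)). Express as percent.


SNR_lin = 10^(17.7/10) = 58.88437
SNR_N = 2 * 58.88437 = 117.76874
1/(1 + SNR_N) = 1/118.76874 = 0.0084197
Pd = (1e-8)^0.0084197 = 0.85633
Pd = 85.6%

85.6%


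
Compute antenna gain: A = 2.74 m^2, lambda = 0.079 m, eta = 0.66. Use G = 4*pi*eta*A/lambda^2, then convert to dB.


G_linear = 4*pi*0.66*2.74/0.079^2 = 3641.25
G_dB = 10*log10(3641.25) = 35.6 dB

35.6 dB


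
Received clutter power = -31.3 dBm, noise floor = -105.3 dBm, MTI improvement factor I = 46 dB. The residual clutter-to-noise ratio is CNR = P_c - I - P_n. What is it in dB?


CNR = -31.3 - 46 - (-105.3) = 28.0 dB

28.0 dB


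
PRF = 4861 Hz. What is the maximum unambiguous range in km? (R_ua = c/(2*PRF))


R_ua = 3e8 / (2 * 4861) = 30857.8 m = 30.9 km

30.9 km


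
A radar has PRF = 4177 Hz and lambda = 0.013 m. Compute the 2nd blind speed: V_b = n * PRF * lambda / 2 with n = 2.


V_blind = 2 * 4177 * 0.013 / 2 = 54.3 m/s

54.3 m/s


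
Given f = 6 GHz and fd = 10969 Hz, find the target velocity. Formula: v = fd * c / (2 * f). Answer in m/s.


v = 10969 * 3e8 / (2 * 6000000000.0) = 274.2 m/s

274.2 m/s


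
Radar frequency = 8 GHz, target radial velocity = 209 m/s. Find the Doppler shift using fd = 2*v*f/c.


fd = 2 * 209 * 8000000000.0 / 3e8 = 11146.7 Hz

11146.7 Hz


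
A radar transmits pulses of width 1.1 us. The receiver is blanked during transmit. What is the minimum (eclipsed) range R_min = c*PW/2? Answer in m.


R_min = 3e8 * 1.1e-6 / 2 = 165.0 m

165.0 m


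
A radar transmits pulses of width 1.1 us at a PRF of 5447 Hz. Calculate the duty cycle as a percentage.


DC = 1.1e-6 * 5447 * 100 = 0.6%

0.6%


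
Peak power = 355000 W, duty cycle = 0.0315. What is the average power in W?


P_avg = 355000 * 0.0315 = 11182.5 W

11182.5 W


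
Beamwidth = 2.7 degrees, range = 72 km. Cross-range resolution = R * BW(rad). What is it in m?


BW_rad = 0.04712389
CR = 72000 * 0.04712389 = 3392.9 m

3392.9 m


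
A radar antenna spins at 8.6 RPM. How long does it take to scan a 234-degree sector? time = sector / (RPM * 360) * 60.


t = 234 / (8.6 * 360) * 60 = 4.53 s

4.53 s


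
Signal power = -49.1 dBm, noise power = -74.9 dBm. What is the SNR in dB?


SNR = -49.1 - (-74.9) = 25.8 dB

25.8 dB


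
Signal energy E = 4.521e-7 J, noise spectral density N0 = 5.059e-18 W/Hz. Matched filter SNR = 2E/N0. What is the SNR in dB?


SNR_lin = 2 * 4.521e-7 / 5.059e-18 = 1.787e11
SNR_dB = 10*log10(1.787e11) = 112.5 dB

112.5 dB


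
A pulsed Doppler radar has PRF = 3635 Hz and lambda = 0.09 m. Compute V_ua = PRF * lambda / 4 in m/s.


V_ua = 3635 * 0.09 / 4 = 81.8 m/s

81.8 m/s


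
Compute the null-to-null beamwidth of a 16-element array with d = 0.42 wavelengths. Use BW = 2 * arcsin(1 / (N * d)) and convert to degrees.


1/(N*d) = 1/(16*0.42) = 0.14881
BW = 2*arcsin(0.14881) = 17.1 degrees

17.1 degrees


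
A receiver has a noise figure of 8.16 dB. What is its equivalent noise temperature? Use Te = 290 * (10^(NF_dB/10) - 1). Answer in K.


NF_lin = 10^(8.16/10) = 6.546362
Te = 290 * (6.546362 - 1) = 1608.4 K

1608.4 K


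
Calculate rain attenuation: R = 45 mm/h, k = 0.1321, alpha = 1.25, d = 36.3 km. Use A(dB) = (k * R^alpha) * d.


gamma = 0.1321 * 45^1.25 = 15.396374 dB/km
A = 15.396374 * 36.3 = 558.89 dB

558.89 dB
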